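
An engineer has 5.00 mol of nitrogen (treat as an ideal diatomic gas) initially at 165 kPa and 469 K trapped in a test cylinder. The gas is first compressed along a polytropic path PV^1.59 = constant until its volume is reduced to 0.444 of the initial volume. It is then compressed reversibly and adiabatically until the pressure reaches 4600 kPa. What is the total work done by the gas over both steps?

-82400 J

V₁ = nRT₁/P₁ = 5.00×8.314×469/165 = 118 L.
Step 1 — Polytropic n=1.59: T₂ = T₁(V₁/V₂)^(n−1) = 469×(2.25)^0.59 = 757 K; P₂ = P₁(V₁/V₂)^n = 600 kPa.
W = (P₁V₁−P₂V₂)/(n−1) = (165×118−600×52.5)/0.59 = -20300 J.
ΔU = nCvΔT = 5.00×20.8×(757−469) = 30000 J.
Q = ΔU + W = 9650 J.
State after step 1: P = 600 kPa, V = 52.5 L, T = 757 K.
Step 2 — Adiabatic: T₂/T₁ = (P₂/P₁)^((γ−1)/γ) ⇒ T₂ = 757×(7.67)^0.286 = 1360 K; V₂ = 12.2 L.
ΔU = nCvΔT = 5.00×20.8×(1360−757) = 62100 J.
Q = 0 for an adiabatic process, so W = −ΔU = -62100 J.
Net over both steps: W = -82400 J, Q = 9650 J, ΔU = 92100 J.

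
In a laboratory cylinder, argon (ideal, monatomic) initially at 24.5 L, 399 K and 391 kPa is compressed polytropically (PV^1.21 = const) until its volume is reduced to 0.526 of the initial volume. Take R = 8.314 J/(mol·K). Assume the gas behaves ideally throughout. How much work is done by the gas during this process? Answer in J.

-6590 J

n = P₁V₁/(RT₁) = 391×24.5/(8.314×399) = 2.89 mol.
Polytropic n=1.21: T₂ = T₁(V₁/V₂)^(n−1) = 399×(1.90)^0.21 = 457 K; P₂ = P₁(V₁/V₂)^n = 851 kPa.
W = (P₁V₁−P₂V₂)/(n−1) = (391×24.5−851×12.9)/0.21 = -6590 J.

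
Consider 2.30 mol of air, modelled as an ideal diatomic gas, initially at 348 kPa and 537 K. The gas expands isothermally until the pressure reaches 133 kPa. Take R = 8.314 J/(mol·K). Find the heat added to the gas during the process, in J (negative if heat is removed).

9880 J

V₁ = nRT₁/P₁ = 2.30×8.314×537/348 = 29.5 L.
Isothermal: T stays 537 K; PV = const ⇒ V₂ = 77.2 L, P₂ = 133 kPa.
ΔU = 0 (ideal gas, T constant).
W = nRT ln(V₂/V₁) = 2.30×8.314×537×ln(2.62) = 9880 J.
Q = ΔU + W = 9880 J.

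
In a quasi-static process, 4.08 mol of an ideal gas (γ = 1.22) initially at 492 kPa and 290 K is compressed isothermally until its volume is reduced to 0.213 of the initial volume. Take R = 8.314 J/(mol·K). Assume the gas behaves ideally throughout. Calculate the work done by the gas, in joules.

V₁ = nRT₁/P₁ = 4.08×8.314×290/492 = 20.0 L.
Isothermal: T stays 290 K; PV = const ⇒ V₂ = 4.26 L, P₂ = 2310 kPa.
W = nRT ln(V₂/V₁) = 4.08×8.314×290×ln(0.213) = -15200 J.

-15200 J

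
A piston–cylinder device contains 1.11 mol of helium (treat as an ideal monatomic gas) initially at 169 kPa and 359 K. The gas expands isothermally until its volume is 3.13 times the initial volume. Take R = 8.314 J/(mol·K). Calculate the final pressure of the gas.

V₁ = nRT₁/P₁ = 1.11×8.314×359/169 = 19.6 L.
Isothermal: T stays 359 K; PV = const ⇒ V₂ = 61.4 L, P₂ = 54.0 kPa.

54.0 kPa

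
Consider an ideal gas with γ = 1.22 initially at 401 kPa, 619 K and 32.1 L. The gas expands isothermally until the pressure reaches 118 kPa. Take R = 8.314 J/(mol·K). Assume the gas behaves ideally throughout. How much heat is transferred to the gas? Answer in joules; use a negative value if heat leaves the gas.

n = P₁V₁/(RT₁) = 401×32.1/(8.314×619) = 2.50 mol.
Isothermal: T stays 619 K; PV = const ⇒ V₂ = 109 L, P₂ = 118 kPa.
ΔU = 0 (ideal gas, T constant).
W = nRT ln(V₂/V₁) = 2.50×8.314×619×ln(3.40) = 15700 J.
Q = ΔU + W = 15700 J.

15700 J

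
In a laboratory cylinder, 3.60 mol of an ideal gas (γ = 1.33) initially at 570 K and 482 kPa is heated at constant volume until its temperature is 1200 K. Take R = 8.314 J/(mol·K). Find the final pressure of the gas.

1010 kPa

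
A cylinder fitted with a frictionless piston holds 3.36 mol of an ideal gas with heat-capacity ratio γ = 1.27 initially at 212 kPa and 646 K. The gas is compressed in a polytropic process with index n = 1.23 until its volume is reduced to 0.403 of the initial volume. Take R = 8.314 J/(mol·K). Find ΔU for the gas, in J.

15500 J

V₁ = nRT₁/P₁ = 3.36×8.314×646/212 = 85.1 L.
Polytropic n=1.23: T₂ = T₁(V₁/V₂)^(n−1) = 646×(2.48)^0.23 = 796 K; P₂ = P₁(V₁/V₂)^n = 648 kPa.
For an ideal gas ΔU = nCvΔT with Cv = R/(γ−1) = 30.8 J/(mol·K).
ΔU = 3.36×30.8×(796−646) = 15500 J.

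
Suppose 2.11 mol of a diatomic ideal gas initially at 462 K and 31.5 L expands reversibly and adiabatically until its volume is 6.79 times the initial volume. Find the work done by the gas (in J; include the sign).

10800 J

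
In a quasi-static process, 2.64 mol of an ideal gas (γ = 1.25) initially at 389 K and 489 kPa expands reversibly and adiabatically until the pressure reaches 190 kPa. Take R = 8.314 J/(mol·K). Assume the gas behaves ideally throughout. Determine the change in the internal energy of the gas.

-5880 J

V₁ = nRT₁/P₁ = 2.64×8.314×389/489 = 17.5 L.
Adiabatic: T₂/T₁ = (P₂/P₁)^((γ−1)/γ) ⇒ T₂ = 389×(0.389)^0.200 = 322 K; V₂ = 37.2 L.
For an ideal gas ΔU = nCvΔT with Cv = R/(γ−1) = 33.3 J/(mol·K).
ΔU = 2.64×33.3×(322−389) = -5880 J.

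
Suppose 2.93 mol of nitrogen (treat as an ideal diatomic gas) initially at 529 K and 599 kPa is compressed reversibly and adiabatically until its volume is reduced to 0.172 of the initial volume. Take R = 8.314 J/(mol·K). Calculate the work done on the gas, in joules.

32900 J

V₁ = nRT₁/P₁ = 2.93×8.314×529/599 = 21.5 L.
Adiabatic: TV^(γ−1) = const ⇒ T₂ = 529×(5.81)^0.400 = 1070 K; PV^γ = const ⇒ P₂ = 7040 kPa.
ΔU = nCvΔT = 2.93×20.8×(1070−529) = 32900 J.
Q = 0 for an adiabatic process, so W = −ΔU = -32900 J.
Work done on the gas = −W_by = 32900 J.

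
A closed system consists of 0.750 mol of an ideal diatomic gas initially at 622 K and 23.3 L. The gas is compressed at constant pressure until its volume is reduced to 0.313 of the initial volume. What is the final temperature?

195 K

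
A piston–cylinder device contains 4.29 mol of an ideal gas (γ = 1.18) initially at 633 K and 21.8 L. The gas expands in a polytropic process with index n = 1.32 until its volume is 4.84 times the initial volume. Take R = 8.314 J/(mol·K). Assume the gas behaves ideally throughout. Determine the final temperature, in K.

P₁ = nRT₁/V₁ = 4.29×8.314×633/21.8 = 1040 kPa.
Polytropic n=1.32: T₂ = T₁(V₁/V₂)^(n−1) = 633×(0.207)^0.32 = 382 K; P₂ = P₁(V₁/V₂)^n = 129 kPa.

382 K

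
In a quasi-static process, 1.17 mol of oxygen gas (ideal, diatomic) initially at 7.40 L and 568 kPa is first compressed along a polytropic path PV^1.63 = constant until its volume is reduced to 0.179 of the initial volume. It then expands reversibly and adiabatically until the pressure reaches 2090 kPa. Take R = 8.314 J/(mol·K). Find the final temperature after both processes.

T₁ = P₁V₁/(nR) = 568×7.40/(1.17×8.314) = 432 K.
Step 1 — Polytropic n=1.63: T₂ = T₁(V₁/V₂)^(n−1) = 432×(5.59)^0.63 = 1280 K; P₂ = P₁(V₁/V₂)^n = 9380 kPa.
W = (P₁V₁−P₂V₂)/(n−1) = (568×7.40−9380×1.32)/0.63 = -13000 J.
ΔU = nCvΔT = 1.17×20.8×(1280−432) = 20600 J.
Q = ΔU + W = 7500 J.
State after step 1: P = 9380 kPa, V = 1.32 L, T = 1280 K.
Step 2 — Adiabatic: T₂/T₁ = (P₂/P₁)^((γ−1)/γ) ⇒ T₂ = 1280×(0.223)^0.286 = 832 K; V₂ = 3.87 L.
ΔU = nCvΔT = 1.17×20.8×(832−1280) = -10800 J.
Q = 0 for an adiabatic process, so W = −ΔU = 10800 J.
Net over both steps: W = -2210 J, Q = 7500 J, ΔU = 9720 J.

832 K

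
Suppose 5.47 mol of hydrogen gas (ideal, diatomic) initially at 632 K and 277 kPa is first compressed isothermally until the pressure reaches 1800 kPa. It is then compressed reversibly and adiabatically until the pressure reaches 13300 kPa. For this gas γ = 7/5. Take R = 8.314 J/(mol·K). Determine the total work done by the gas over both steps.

-109000 J

V₁ = nRT₁/P₁ = 5.47×8.314×632/277 = 104 L.
Step 1 — Isothermal: T stays 632 K; PV = const ⇒ V₂ = 16.0 L, P₂ = 1800 kPa.
ΔU = 0 (ideal gas, T constant).
W = nRT ln(V₂/V₁) = 5.47×8.314×632×ln(0.154) = -53800 J.
Q = ΔU + W = -53800 J.
State after step 1: P = 1800 kPa, V = 16.0 L, T = 632 K.
Step 2 — Adiabatic: T₂/T₁ = (P₂/P₁)^((γ−1)/γ) ⇒ T₂ = 632×(7.39)^0.286 = 1120 K; V₂ = 3.83 L.
ΔU = nCvΔT = 5.47×20.8×(1120−632) = 55400 J.
Q = 0 for an adiabatic process, so W = −ΔU = -55400 J.
Net over both steps: W = -109000 J, Q = -53800 J, ΔU = 55400 J.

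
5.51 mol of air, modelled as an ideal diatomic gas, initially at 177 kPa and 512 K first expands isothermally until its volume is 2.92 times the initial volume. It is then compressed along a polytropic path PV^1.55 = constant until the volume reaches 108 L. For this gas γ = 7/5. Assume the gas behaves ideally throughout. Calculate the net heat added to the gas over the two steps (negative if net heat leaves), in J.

41400 J

V₁ = nRT₁/P₁ = 5.51×8.314×512/177 = 133 L.
Step 1 — Isothermal: T stays 512 K; PV = const ⇒ V₂ = 387 L, P₂ = 60.6 kPa.
ΔU = 0 (ideal gas, T constant).
W = nRT ln(V₂/V₁) = 5.51×8.314×512×ln(2.92) = 25100 J.
Q = ΔU + W = 25100 J.
State after step 1: P = 60.6 kPa, V = 387 L, T = 512 K.
Step 2 — Polytropic n=1.55: T₂ = T₁(V₁/V₂)^(n−1) = 512×(3.58)^0.55 = 1030 K; P₂ = P₁(V₁/V₂)^n = 438 kPa.
W = (P₁V₁−P₂V₂)/(n−1) = (60.6×387−438×108)/0.55 = -43400 J.
ΔU = nCvΔT = 5.51×20.8×(1030−512) = 59700 J.
Q = ΔU + W = 16300 J.
Net over both steps: W = -18300 J, Q = 41400 J, ΔU = 59700 J.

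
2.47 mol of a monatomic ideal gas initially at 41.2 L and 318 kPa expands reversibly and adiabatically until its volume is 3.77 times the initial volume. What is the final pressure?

T₁ = P₁V₁/(nR) = 318×41.2/(2.47×8.314) = 638 K.
Adiabatic: TV^(γ−1) = const ⇒ T₂ = 638×(0.265)^0.667 = 263 K; PV^γ = const ⇒ P₂ = 34.8 kPa.

34.8 kPa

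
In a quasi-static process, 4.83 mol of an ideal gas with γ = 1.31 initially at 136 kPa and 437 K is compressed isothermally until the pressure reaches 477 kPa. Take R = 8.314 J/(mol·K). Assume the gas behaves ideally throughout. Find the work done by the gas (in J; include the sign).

-22000 J

V₁ = nRT₁/P₁ = 4.83×8.314×437/136 = 129 L.
Isothermal: T stays 437 K; PV = const ⇒ V₂ = 36.8 L, P₂ = 477 kPa.
W = nRT ln(V₂/V₁) = 4.83×8.314×437×ln(0.285) = -22000 J.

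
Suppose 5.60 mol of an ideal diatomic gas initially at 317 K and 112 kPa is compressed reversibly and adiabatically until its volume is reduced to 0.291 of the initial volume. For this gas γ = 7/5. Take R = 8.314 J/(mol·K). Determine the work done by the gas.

V₁ = nRT₁/P₁ = 5.60×8.314×317/112 = 132 L.
Adiabatic: TV^(γ−1) = const ⇒ T₂ = 317×(3.44)^0.400 = 519 K; PV^γ = const ⇒ P₂ = 631 kPa.
ΔU = nCvΔT = 5.60×20.8×(519−317) = 23600 J.
Q = 0 for an adiabatic process, so W = −ΔU = -23600 J.

-23600 J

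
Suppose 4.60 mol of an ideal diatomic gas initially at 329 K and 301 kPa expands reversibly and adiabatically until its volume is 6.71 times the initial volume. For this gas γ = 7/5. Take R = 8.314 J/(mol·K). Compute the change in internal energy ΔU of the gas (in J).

-16800 J

V₁ = nRT₁/P₁ = 4.60×8.314×329/301 = 41.8 L.
Adiabatic: TV^(γ−1) = const ⇒ T₂ = 329×(0.149)^0.400 = 154 K; PV^γ = const ⇒ P₂ = 20.9 kPa.
For an ideal gas ΔU = nCvΔT with Cv = (5/2)R = 20.8 J/(mol·K).
ΔU = 4.60×20.8×(154−329) = -16800 J.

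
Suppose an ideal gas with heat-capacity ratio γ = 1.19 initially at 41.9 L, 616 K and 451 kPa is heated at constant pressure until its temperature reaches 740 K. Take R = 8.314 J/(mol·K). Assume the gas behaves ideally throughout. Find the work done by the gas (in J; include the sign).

n = P₁V₁/(RT₁) = 451×41.9/(8.314×616) = 3.69 mol.
Isobaric: P stays 451 kPa; V/T = const ⇒ T₂ = 740 K, V₂ = 50.3 L.
W = PΔV = 451×(50.3−41.9) kPa·L = 3800 J.

3800 J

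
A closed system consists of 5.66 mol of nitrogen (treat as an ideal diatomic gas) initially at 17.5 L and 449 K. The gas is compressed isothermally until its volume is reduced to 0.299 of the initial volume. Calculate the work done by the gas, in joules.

P₁ = nRT₁/V₁ = 5.66×8.314×449/17.5 = 1210 kPa.
Isothermal: T stays 449 K; PV = const ⇒ V₂ = 5.23 L, P₂ = 4040 kPa.
W = nRT ln(V₂/V₁) = 5.66×8.314×449×ln(0.299) = -25500 J.

-25500 J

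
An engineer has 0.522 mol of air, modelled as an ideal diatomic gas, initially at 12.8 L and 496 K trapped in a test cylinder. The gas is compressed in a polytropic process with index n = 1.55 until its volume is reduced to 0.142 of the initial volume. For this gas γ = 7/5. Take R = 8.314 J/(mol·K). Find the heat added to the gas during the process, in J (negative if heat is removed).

2830 J

P₁ = nRT₁/V₁ = 0.522×8.314×496/12.8 = 168 kPa.
Polytropic n=1.55: T₂ = T₁(V₁/V₂)^(n−1) = 496×(7.04)^0.55 = 1450 K; P₂ = P₁(V₁/V₂)^n = 3470 kPa.
W = (P₁V₁−P₂V₂)/(n−1) = (168×12.8−3470×1.82)/0.55 = -7540 J.
ΔU = nCvΔT = 0.522×20.8×(1450−496) = 10400 J.
Q = ΔU + W = 2830 J.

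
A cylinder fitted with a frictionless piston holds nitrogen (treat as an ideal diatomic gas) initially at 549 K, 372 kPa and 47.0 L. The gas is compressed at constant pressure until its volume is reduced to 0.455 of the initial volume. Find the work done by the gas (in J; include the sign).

n = P₁V₁/(RT₁) = 372×47.0/(8.314×549) = 3.83 mol.
Isobaric: P stays 372 kPa; V/T = const ⇒ T₂ = 250 K, V₂ = 21.4 L.
W = PΔV = 372×(21.4−47.0) kPa·L = -9530 J.

-9530 J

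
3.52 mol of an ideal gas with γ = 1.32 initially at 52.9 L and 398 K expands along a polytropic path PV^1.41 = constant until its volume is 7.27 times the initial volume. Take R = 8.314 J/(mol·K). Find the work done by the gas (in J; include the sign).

P₁ = nRT₁/V₁ = 3.52×8.314×398/52.9 = 220 kPa.
Polytropic n=1.41: T₂ = T₁(V₁/V₂)^(n−1) = 398×(0.138)^0.41 = 176 K; P₂ = P₁(V₁/V₂)^n = 13.4 kPa.
W = (P₁V₁−P₂V₂)/(n−1) = (220×52.9−13.4×385)/0.41 = 15800 J.

15800 J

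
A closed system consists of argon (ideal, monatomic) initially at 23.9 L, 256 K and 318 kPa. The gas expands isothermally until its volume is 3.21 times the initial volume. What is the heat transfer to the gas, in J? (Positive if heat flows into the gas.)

n = P₁V₁/(RT₁) = 318×23.9/(8.314×256) = 3.57 mol.
Isothermal: T stays 256 K; PV = const ⇒ V₂ = 76.7 L, P₂ = 99.1 kPa.
ΔU = 0 (ideal gas, T constant).
W = nRT ln(V₂/V₁) = 3.57×8.314×256×ln(3.21) = 8860 J.
Q = ΔU + W = 8860 J.

8860 J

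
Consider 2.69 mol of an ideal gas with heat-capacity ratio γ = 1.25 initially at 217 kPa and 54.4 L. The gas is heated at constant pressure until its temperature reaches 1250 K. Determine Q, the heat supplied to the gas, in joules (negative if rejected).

T₁ = P₁V₁/(nR) = 217×54.4/(2.69×8.314) = 528 K.
Isobaric: P stays 217 kPa; V/T = const ⇒ T₂ = 1250 K, V₂ = 129 L.
W = PΔV = 217×(129−54.4) kPa·L = 16200 J.
ΔU = nCvΔT = 2.69×33.3×(1250−528) = 64600 J.
Q = ΔU + W = nCpΔT = 80800 J.

80800 J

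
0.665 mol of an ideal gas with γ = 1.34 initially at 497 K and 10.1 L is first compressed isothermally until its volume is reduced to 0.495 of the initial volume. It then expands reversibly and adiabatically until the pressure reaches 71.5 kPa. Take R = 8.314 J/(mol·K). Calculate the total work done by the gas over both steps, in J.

1330 J

P₁ = nRT₁/V₁ = 0.665×8.314×497/10.1 = 272 kPa.
Step 1 — Isothermal: T stays 497 K; PV = const ⇒ V₂ = 5.00 L, P₂ = 550 kPa.
ΔU = 0 (ideal gas, T constant).
W = nRT ln(V₂/V₁) = 0.665×8.314×497×ln(0.495) = -1930 J.
Q = ΔU + W = -1930 J.
State after step 1: P = 550 kPa, V = 5.00 L, T = 497 K.
Step 2 — Adiabatic: T₂/T₁ = (P₂/P₁)^((γ−1)/γ) ⇒ T₂ = 497×(0.130)^0.254 = 296 K; V₂ = 22.9 L.
ΔU = nCvΔT = 0.665×24.5×(296−497) = -3260 J.
Q = 0 for an adiabatic process, so W = −ΔU = 3260 J.
Net over both steps: W = 1330 J, Q = -1930 J, ΔU = -3260 J.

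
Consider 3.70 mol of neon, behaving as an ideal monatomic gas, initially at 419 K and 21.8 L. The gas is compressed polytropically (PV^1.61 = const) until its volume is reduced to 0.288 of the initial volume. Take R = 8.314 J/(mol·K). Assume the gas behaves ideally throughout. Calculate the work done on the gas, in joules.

P₁ = nRT₁/V₁ = 3.70×8.314×419/21.8 = 591 kPa.
Polytropic n=1.61: T₂ = T₁(V₁/V₂)^(n−1) = 419×(3.47)^0.61 = 895 K; P₂ = P₁(V₁/V₂)^n = 4390 kPa.
W = (P₁V₁−P₂V₂)/(n−1) = (591×21.8−4390×6.28)/0.61 = -24000 J.
Work done on the gas = −W_by = 24000 J.

24000 J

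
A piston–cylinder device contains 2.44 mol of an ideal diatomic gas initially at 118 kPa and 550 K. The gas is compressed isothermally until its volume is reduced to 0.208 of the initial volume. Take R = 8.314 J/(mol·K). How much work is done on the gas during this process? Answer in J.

V₁ = nRT₁/P₁ = 2.44×8.314×550/118 = 94.6 L.
Isothermal: T stays 550 K; PV = const ⇒ V₂ = 19.7 L, P₂ = 567 kPa.
W = nRT ln(V₂/V₁) = 2.44×8.314×550×ln(0.208) = -17500 J.
Work done on the gas = −W_by = 17500 J.

17500 J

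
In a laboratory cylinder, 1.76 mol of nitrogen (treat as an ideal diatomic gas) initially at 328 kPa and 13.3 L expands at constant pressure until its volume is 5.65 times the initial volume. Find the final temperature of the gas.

T₁ = P₁V₁/(nR) = 328×13.3/(1.76×8.314) = 298 K.
Isobaric: P stays 328 kPa; V/T = const ⇒ T₂ = 1680 K, V₂ = 75.1 L.

1680 K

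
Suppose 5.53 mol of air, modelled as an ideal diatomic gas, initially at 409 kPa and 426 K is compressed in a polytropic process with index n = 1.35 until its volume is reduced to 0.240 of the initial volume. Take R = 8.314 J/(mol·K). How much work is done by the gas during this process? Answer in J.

V₁ = nRT₁/P₁ = 5.53×8.314×426/409 = 47.9 L.
Polytropic n=1.35: T₂ = T₁(V₁/V₂)^(n−1) = 426×(4.17)^0.35 = 702 K; P₂ = P₁(V₁/V₂)^n = 2810 kPa.
W = (P₁V₁−P₂V₂)/(n−1) = (409×47.9−2810×11.5)/0.35 = -36300 J.

-36300 J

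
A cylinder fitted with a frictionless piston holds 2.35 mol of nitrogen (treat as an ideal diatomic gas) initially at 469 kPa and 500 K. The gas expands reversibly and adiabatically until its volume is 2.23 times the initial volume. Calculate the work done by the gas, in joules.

V₁ = nRT₁/P₁ = 2.35×8.314×500/469 = 20.8 L.
Adiabatic: TV^(γ−1) = const ⇒ T₂ = 500×(0.448)^0.400 = 363 K; PV^γ = const ⇒ P₂ = 153 kPa.
ΔU = nCvΔT = 2.35×20.8×(363−500) = -6700 J.
Q = 0 for an adiabatic process, so W = −ΔU = 6700 J.

6700 J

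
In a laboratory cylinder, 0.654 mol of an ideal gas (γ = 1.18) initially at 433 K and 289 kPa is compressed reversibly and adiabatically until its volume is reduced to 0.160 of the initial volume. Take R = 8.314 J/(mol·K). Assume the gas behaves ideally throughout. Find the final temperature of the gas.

V₁ = nRT₁/P₁ = 0.654×8.314×433/289 = 8.15 L.
Adiabatic: TV^(γ−1) = const ⇒ T₂ = 433×(6.25)^0.180 = 602 K; PV^γ = const ⇒ P₂ = 2510 kPa.

602 K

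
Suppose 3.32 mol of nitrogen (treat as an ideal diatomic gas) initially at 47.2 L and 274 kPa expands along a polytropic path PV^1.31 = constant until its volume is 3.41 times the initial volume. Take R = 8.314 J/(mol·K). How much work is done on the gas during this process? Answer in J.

T₁ = P₁V₁/(nR) = 274×47.2/(3.32×8.314) = 469 K.
Polytropic n=1.31: T₂ = T₁(V₁/V₂)^(n−1) = 469×(0.293)^0.31 = 320 K; P₂ = P₁(V₁/V₂)^n = 54.9 kPa.
W = (P₁V₁−P₂V₂)/(n−1) = (274×47.2−54.9×161)/0.31 = 13200 J.
Work done on the gas = −W_by = -13200 J.

-13200 J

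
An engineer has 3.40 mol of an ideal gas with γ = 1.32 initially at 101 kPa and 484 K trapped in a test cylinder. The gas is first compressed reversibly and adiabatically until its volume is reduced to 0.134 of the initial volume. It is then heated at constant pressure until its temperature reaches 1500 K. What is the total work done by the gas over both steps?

V₁ = nRT₁/P₁ = 3.40×8.314×484/101 = 135 L.
Step 1 — Adiabatic: TV^(γ−1) = const ⇒ T₂ = 484×(7.46)^0.320 = 921 K; PV^γ = const ⇒ P₂ = 1430 kPa.
ΔU = nCvΔT = 3.40×26.0×(921−484) = 38600 J.
Q = 0 for an adiabatic process, so W = −ΔU = -38600 J.
State after step 1: P = 1430 kPa, V = 18.2 L, T = 921 K.
Step 2 — Isobaric: P stays 1430 kPa; V/T = const ⇒ T₂ = 1500 K, V₂ = 29.6 L.
W = PΔV = 1430×(29.6−18.2) kPa·L = 16400 J.
ΔU = nCvΔT = 3.40×26.0×(1500−921) = 51200 J.
Q = ΔU + W = nCpΔT = 67500 J.
Net over both steps: W = -22200 J, Q = 67500 J, ΔU = 89700 J.

-22200 J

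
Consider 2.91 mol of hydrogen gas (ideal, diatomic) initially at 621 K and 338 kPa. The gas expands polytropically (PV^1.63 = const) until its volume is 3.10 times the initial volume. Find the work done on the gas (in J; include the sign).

-12200 J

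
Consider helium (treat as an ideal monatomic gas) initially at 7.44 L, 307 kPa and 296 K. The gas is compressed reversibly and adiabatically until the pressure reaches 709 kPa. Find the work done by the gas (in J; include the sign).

-1360 J

n = P₁V₁/(RT₁) = 307×7.44/(8.314×296) = 0.928 mol.
Adiabatic: T₂/T₁ = (P₂/P₁)^((γ−1)/γ) ⇒ T₂ = 296×(2.31)^0.400 = 414 K; V₂ = 4.50 L.
ΔU = nCvΔT = 0.928×12.5×(414−296) = 1360 J.
Q = 0 for an adiabatic process, so W = −ΔU = -1360 J.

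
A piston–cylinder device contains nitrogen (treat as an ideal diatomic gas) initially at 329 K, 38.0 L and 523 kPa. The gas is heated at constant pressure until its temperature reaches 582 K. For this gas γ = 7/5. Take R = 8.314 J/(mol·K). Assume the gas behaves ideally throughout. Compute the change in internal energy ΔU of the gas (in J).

38200 J

n = P₁V₁/(RT₁) = 523×38.0/(8.314×329) = 7.27 mol.
Isobaric: P stays 523 kPa; V/T = const ⇒ T₂ = 582 K, V₂ = 67.2 L.
For an ideal gas ΔU = nCvΔT with Cv = (5/2)R = 20.8 J/(mol·K).
ΔU = 7.27×20.8×(582−329) = 38200 J.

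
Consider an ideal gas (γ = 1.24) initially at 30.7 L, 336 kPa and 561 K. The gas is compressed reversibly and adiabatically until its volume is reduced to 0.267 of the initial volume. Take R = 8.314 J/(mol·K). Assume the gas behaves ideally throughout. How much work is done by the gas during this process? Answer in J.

-16000 J

n = P₁V₁/(RT₁) = 336×30.7/(8.314×561) = 2.21 mol.
Adiabatic: TV^(γ−1) = const ⇒ T₂ = 561×(3.75)^0.240 = 770 K; PV^γ = const ⇒ P₂ = 1730 kPa.
ΔU = nCvΔT = 2.21×34.6×(770−561) = 16000 J.
Q = 0 for an adiabatic process, so W = −ΔU = -16000 J.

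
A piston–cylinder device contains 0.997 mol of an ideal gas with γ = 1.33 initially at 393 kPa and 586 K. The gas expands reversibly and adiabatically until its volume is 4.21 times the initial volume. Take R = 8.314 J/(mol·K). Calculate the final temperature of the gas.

365 K

V₁ = nRT₁/P₁ = 0.997×8.314×586/393 = 12.4 L.
Adiabatic: TV^(γ−1) = const ⇒ T₂ = 586×(0.238)^0.330 = 365 K; PV^γ = const ⇒ P₂ = 58.1 kPa.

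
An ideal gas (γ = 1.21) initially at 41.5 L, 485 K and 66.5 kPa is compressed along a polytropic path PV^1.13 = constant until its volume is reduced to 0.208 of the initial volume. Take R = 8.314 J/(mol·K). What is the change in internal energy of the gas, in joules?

2980 J

n = P₁V₁/(RT₁) = 66.5×41.5/(8.314×485) = 0.684 mol.
Polytropic n=1.13: T₂ = T₁(V₁/V₂)^(n−1) = 485×(4.81)^0.13 = 595 K; P₂ = P₁(V₁/V₂)^n = 392 kPa.
For an ideal gas ΔU = nCvΔT with Cv = R/(γ−1) = 39.6 J/(mol·K).
ΔU = 0.684×39.6×(595−485) = 2980 J.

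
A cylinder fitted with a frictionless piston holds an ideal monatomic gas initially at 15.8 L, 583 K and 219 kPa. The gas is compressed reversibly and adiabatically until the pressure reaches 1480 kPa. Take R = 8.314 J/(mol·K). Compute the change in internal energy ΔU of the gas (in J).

5960 J

n = P₁V₁/(RT₁) = 219×15.8/(8.314×583) = 0.714 mol.
Adiabatic: T₂/T₁ = (P₂/P₁)^((γ−1)/γ) ⇒ T₂ = 583×(6.76)^0.400 = 1250 K; V₂ = 5.02 L.
For an ideal gas ΔU = nCvΔT with Cv = (3/2)R = 12.5 J/(mol·K).
ΔU = 0.714×12.5×(1250−583) = 5960 J.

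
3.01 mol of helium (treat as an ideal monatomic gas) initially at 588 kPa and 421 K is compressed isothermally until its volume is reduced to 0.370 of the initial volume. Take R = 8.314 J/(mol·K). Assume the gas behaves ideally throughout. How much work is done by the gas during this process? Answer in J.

V₁ = nRT₁/P₁ = 3.01×8.314×421/588 = 17.9 L.
Isothermal: T stays 421 K; PV = const ⇒ V₂ = 6.63 L, P₂ = 1590 kPa.
W = nRT ln(V₂/V₁) = 3.01×8.314×421×ln(0.370) = -10500 J.

-10500 J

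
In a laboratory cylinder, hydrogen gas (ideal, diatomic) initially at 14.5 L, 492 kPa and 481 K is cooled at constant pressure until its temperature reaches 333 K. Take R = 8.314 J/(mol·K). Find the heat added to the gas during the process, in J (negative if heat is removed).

n = P₁V₁/(RT₁) = 492×14.5/(8.314×481) = 1.78 mol.
Isobaric: P stays 492 kPa; V/T = const ⇒ T₂ = 333 K, V₂ = 10.0 L.
W = PΔV = 492×(10.0−14.5) kPa·L = -2200 J.
ΔU = nCvΔT = 1.78×20.8×(333−481) = -5490 J.
Q = ΔU + W = nCpΔT = -7680 J.

-7680 J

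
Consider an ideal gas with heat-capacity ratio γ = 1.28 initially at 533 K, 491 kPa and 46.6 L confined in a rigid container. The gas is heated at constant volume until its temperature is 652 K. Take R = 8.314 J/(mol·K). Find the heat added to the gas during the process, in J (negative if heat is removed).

n = P₁V₁/(RT₁) = 491×46.6/(8.314×533) = 5.16 mol.
Isochoric: V stays 46.6 L; P/T = const ⇒ T₂ = 652 K, P₂ = 601 kPa.
W = 0 (no volume change).
ΔU = nCvΔT = 5.16×29.7×(652−533) = 18200 J.
Q = ΔU = 18200 J.

18200 J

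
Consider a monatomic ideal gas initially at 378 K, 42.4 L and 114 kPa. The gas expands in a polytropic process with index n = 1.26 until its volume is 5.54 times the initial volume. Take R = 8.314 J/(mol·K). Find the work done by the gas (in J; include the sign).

6680 J

n = P₁V₁/(RT₁) = 114×42.4/(8.314×378) = 1.54 mol.
Polytropic n=1.26: T₂ = T₁(V₁/V₂)^(n−1) = 378×(0.181)^0.26 = 242 K; P₂ = P₁(V₁/V₂)^n = 13.2 kPa.
W = (P₁V₁−P₂V₂)/(n−1) = (114×42.4−13.2×235)/0.26 = 6680 J.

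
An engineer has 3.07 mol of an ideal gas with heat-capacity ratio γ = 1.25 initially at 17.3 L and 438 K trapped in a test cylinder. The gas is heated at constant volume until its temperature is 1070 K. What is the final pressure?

1580 kPa

P₁ = nRT₁/V₁ = 3.07×8.314×438/17.3 = 646 kPa.
Isochoric: V stays 17.3 L; P/T = const ⇒ T₂ = 1070 K, P₂ = 1580 kPa.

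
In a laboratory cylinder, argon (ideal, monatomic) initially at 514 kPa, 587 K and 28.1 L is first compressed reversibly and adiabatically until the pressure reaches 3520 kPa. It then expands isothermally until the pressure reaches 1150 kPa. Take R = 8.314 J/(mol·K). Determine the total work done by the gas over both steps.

9780 J

n = P₁V₁/(RT₁) = 514×28.1/(8.314×587) = 2.96 mol.
Step 1 — Adiabatic: T₂/T₁ = (P₂/P₁)^((γ−1)/γ) ⇒ T₂ = 587×(6.85)^0.400 = 1270 K; V₂ = 8.86 L.
ΔU = nCvΔT = 2.96×12.5×(1270−587) = 25100 J.
Q = 0 for an adiabatic process, so W = −ΔU = -25100 J.
State after step 1: P = 3520 kPa, V = 8.86 L, T = 1270 K.
Step 2 — Isothermal: T stays 1270 K; PV = const ⇒ V₂ = 27.1 L, P₂ = 1150 kPa.
ΔU = 0 (ideal gas, T constant).
W = nRT ln(V₂/V₁) = 2.96×8.314×1270×ln(3.06) = 34900 J.
Q = ΔU + W = 34900 J.
Net over both steps: W = 9780 J, Q = 34900 J, ΔU = 25100 J.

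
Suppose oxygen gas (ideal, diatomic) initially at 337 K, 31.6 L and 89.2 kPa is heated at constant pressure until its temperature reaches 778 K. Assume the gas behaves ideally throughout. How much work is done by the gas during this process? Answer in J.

3690 J

n = P₁V₁/(RT₁) = 89.2×31.6/(8.314×337) = 1.01 mol.
Isobaric: P stays 89.2 kPa; V/T = const ⇒ T₂ = 778 K, V₂ = 73.0 L.
W = PΔV = 89.2×(73.0−31.6) kPa·L = 3690 J.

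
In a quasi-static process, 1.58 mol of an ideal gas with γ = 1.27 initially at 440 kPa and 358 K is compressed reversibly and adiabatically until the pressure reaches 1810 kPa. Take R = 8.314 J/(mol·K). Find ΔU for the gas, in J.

6110 J

V₁ = nRT₁/P₁ = 1.58×8.314×358/440 = 10.7 L.
Adiabatic: T₂/T₁ = (P₂/P₁)^((γ−1)/γ) ⇒ T₂ = 358×(4.11)^0.213 = 484 K; V₂ = 3.51 L.
For an ideal gas ΔU = nCvΔT with Cv = R/(γ−1) = 30.8 J/(mol·K).
ΔU = 1.58×30.8×(484−358) = 6110 J.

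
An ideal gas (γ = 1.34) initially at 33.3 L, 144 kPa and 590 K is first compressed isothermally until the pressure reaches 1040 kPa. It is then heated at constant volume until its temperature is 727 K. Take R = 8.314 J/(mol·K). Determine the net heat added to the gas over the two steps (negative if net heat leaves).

-6210 J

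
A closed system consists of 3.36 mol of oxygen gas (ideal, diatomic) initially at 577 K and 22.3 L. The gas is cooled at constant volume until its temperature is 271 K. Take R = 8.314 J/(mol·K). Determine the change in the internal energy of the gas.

P₁ = nRT₁/V₁ = 3.36×8.314×577/22.3 = 723 kPa.
Isochoric: V stays 22.3 L; P/T = const ⇒ T₂ = 271 K, P₂ = 339 kPa.
For an ideal gas ΔU = nCvΔT with Cv = (5/2)R = 20.8 J/(mol·K).
ΔU = 3.36×20.8×(271−577) = -21400 J.

-21400 J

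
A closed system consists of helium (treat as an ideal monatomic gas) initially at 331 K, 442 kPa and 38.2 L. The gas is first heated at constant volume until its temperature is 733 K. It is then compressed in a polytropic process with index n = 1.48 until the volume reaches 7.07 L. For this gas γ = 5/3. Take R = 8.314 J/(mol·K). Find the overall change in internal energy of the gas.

101000 J

n = P₁V₁/(RT₁) = 442×38.2/(8.314×331) = 6.14 mol.
Step 1 — Isochoric: V stays 38.2 L; P/T = const ⇒ T₂ = 733 K, P₂ = 979 kPa.
W = 0 (no volume change).
ΔU = nCvΔT = 6.14×12.5×(733−331) = 30800 J.
Q = ΔU = 30800 J.
State after step 1: P = 979 kPa, V = 38.2 L, T = 733 K.
Step 2 — Polytropic n=1.48: T₂ = T₁(V₁/V₂)^(n−1) = 733×(5.40)^0.48 = 1650 K; P₂ = P₁(V₁/V₂)^n = 11900 kPa.
W = (P₁V₁−P₂V₂)/(n−1) = (979×38.2−11900×7.07)/0.48 = -97200 J.
ΔU = nCvΔT = 6.14×12.5×(1650−733) = 70000 J.
Q = ΔU + W = -27200 J.
Net over both steps: W = -97200 J, Q = 3550 J, ΔU = 101000 J.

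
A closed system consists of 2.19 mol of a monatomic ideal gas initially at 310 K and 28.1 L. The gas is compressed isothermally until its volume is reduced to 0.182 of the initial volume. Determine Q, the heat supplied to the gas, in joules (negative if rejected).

P₁ = nRT₁/V₁ = 2.19×8.314×310/28.1 = 201 kPa.
Isothermal: T stays 310 K; PV = const ⇒ V₂ = 5.11 L, P₂ = 1100 kPa.
ΔU = 0 (ideal gas, T constant).
W = nRT ln(V₂/V₁) = 2.19×8.314×310×ln(0.182) = -9620 J.
Q = ΔU + W = -9620 J.

-9620 J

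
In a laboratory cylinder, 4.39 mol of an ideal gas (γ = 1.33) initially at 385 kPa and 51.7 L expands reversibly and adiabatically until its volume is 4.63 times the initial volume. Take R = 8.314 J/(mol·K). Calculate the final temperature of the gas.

329 K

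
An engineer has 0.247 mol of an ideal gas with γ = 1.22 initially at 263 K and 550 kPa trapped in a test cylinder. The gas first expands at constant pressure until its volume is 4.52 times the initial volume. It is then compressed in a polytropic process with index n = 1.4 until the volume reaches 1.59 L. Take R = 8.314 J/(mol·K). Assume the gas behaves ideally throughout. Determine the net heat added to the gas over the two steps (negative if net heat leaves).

V₁ = nRT₁/P₁ = 0.247×8.314×263/550 = 0.982 L.
Step 1 — Isobaric: P stays 550 kPa; V/T = const ⇒ T₂ = 1190 K, V₂ = 4.44 L.
W = PΔV = 550×(4.44−0.982) kPa·L = 1900 J.
ΔU = nCvΔT = 0.247×37.8×(1190−263) = 8640 J.
Q = ΔU + W = nCpΔT = 10500 J.
State after step 1: P = 550 kPa, V = 4.44 L, T = 1190 K.
Step 2 — Polytropic n=1.4: T₂ = T₁(V₁/V₂)^(n−1) = 1190×(2.79)^0.40 = 1790 K; P₂ = P₁(V₁/V₂)^n = 2310 kPa.
W = (P₁V₁−P₂V₂)/(n−1) = (550×4.44−2310×1.59)/0.40 = -3100 J.
ΔU = nCvΔT = 0.247×37.8×(1790−1190) = 5630 J.
Q = ΔU + W = 2540 J.
Net over both steps: W = -1200 J, Q = 13100 J, ΔU = 14300 J.

13100 J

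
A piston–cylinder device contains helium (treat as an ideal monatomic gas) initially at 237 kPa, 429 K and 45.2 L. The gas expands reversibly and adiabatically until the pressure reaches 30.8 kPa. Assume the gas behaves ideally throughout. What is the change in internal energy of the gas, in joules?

-8960 J

n = P₁V₁/(RT₁) = 237×45.2/(8.314×429) = 3.00 mol.
Adiabatic: T₂/T₁ = (P₂/P₁)^((γ−1)/γ) ⇒ T₂ = 429×(0.130)^0.400 = 190 K; V₂ = 154 L.
For an ideal gas ΔU = nCvΔT with Cv = (3/2)R = 12.5 J/(mol·K).
ΔU = 3.00×12.5×(190−429) = -8960 J.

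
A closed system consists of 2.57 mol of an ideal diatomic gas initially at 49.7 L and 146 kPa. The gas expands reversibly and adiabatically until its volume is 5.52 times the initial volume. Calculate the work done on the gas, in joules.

-8980 J

T₁ = P₁V₁/(nR) = 146×49.7/(2.57×8.314) = 340 K.
Adiabatic: TV^(γ−1) = const ⇒ T₂ = 340×(0.181)^0.400 = 171 K; PV^γ = const ⇒ P₂ = 13.4 kPa.
ΔU = nCvΔT = 2.57×20.8×(171−340) = -8980 J.
Q = 0 for an adiabatic process, so W = −ΔU = 8980 J.
Work done on the gas = −W_by = -8980 J.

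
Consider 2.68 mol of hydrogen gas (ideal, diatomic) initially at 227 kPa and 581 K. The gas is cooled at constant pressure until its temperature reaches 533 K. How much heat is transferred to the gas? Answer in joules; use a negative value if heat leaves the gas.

V₁ = nRT₁/P₁ = 2.68×8.314×581/227 = 57.0 L.
Isobaric: P stays 227 kPa; V/T = const ⇒ T₂ = 533 K, V₂ = 52.3 L.
W = PΔV = 227×(52.3−57.0) kPa·L = -1070 J.
ΔU = nCvΔT = 2.68×20.8×(533−581) = -2670 J.
Q = ΔU + W = nCpΔT = -3740 J.

-3740 J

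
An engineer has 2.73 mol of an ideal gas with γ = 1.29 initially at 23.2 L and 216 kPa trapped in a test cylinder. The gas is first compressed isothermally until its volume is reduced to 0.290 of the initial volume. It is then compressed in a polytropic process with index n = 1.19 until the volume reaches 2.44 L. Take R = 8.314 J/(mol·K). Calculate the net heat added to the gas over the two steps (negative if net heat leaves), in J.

T₁ = P₁V₁/(nR) = 216×23.2/(2.73×8.314) = 221 K.
Step 1 — Isothermal: T stays 221 K; PV = const ⇒ V₂ = 6.73 L, P₂ = 745 kPa.
ΔU = 0 (ideal gas, T constant).
W = nRT ln(V₂/V₁) = 2.73×8.314×221×ln(0.290) = -6200 J.
Q = ΔU + W = -6200 J.
State after step 1: P = 745 kPa, V = 6.73 L, T = 221 K.
Step 2 — Polytropic n=1.19: T₂ = T₁(V₁/V₂)^(n−1) = 221×(2.76)^0.19 = 268 K; P₂ = P₁(V₁/V₂)^n = 2490 kPa.
W = (P₁V₁−P₂V₂)/(n−1) = (745×6.73−2490×2.44)/0.19 = -5610 J.
ΔU = nCvΔT = 2.73×28.7×(268−221) = 3670 J.
Q = ΔU + W = -1930 J.
Net over both steps: W = -11800 J, Q = -8140 J, ΔU = 3670 J.

-8140 J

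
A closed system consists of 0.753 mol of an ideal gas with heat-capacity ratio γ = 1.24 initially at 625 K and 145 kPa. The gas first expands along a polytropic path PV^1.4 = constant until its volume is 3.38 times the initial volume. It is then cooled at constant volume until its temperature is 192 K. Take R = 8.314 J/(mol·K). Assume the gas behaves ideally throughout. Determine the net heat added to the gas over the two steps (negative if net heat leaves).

-7520 J

V₁ = nRT₁/P₁ = 0.753×8.314×625/145 = 27.0 L.
Step 1 — Polytropic n=1.4: T₂ = T₁(V₁/V₂)^(n−1) = 625×(0.296)^0.40 = 384 K; P₂ = P₁(V₁/V₂)^n = 26.4 kPa.
W = (P₁V₁−P₂V₂)/(n−1) = (145×27.0−26.4×91.2)/0.40 = 3770 J.
ΔU = nCvΔT = 0.753×34.6×(384−625) = -6290 J.
Q = ΔU + W = -2510 J.
State after step 1: P = 26.4 kPa, V = 91.2 L, T = 384 K.
Step 2 — Isochoric: V stays 91.2 L; P/T = const ⇒ T₂ = 192 K, P₂ = 13.2 kPa.
W = 0 (no volume change).
ΔU = nCvΔT = 0.753×34.6×(192−384) = -5010 J.
Q = ΔU = -5010 J.
Net over both steps: W = 3770 J, Q = -7520 J, ΔU = -11300 J.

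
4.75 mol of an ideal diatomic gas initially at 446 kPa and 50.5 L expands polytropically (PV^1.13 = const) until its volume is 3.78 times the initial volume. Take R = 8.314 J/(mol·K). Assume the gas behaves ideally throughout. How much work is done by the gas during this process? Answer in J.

27500 J

T₁ = P₁V₁/(nR) = 446×50.5/(4.75×8.314) = 570 K.
Polytropic n=1.13: T₂ = T₁(V₁/V₂)^(n−1) = 570×(0.265)^0.13 = 480 K; P₂ = P₁(V₁/V₂)^n = 99.3 kPa.
W = (P₁V₁−P₂V₂)/(n−1) = (446×50.5−99.3×191)/0.13 = 27500 J.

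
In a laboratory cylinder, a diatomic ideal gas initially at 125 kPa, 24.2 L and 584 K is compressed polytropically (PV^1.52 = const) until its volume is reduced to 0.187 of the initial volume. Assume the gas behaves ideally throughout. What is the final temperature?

1400 K

Polytropic n=1.52: T₂ = T₁(V₁/V₂)^(n−1) = 584×(5.35)^0.52 = 1400 K; P₂ = P₁(V₁/V₂)^n = 1600 kPa.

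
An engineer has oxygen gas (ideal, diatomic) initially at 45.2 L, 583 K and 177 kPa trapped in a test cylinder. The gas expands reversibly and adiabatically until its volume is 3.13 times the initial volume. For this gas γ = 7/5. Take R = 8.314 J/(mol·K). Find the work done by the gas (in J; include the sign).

7330 J

n = P₁V₁/(RT₁) = 177×45.2/(8.314×583) = 1.65 mol.
Adiabatic: TV^(γ−1) = const ⇒ T₂ = 583×(0.319)^0.400 = 369 K; PV^γ = const ⇒ P₂ = 35.8 kPa.
ΔU = nCvΔT = 1.65×20.8×(369−583) = -7330 J.
Q = 0 for an adiabatic process, so W = −ΔU = 7330 J.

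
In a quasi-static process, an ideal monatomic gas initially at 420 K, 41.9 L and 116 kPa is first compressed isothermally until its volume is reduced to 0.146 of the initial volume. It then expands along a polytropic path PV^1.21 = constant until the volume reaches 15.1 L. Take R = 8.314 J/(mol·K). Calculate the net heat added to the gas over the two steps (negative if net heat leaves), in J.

-6610 J

n = P₁V₁/(RT₁) = 116×41.9/(8.314×420) = 1.39 mol.
Step 1 — Isothermal: T stays 420 K; PV = const ⇒ V₂ = 6.12 L, P₂ = 795 kPa.
ΔU = 0 (ideal gas, T constant).
W = nRT ln(V₂/V₁) = 1.39×8.314×420×ln(0.146) = -9350 J.
Q = ΔU + W = -9350 J.
State after step 1: P = 795 kPa, V = 6.12 L, T = 420 K.
Step 2 — Polytropic n=1.21: T₂ = T₁(V₁/V₂)^(n−1) = 420×(0.405)^0.21 = 347 K; P₂ = P₁(V₁/V₂)^n = 266 kPa.
W = (P₁V₁−P₂V₂)/(n−1) = (795×6.12−266×15.1)/0.21 = 4000 J.
ΔU = nCvΔT = 1.39×12.5×(347−420) = -1260 J.
Q = ΔU + W = 2740 J.
Net over both steps: W = -5350 J, Q = -6610 J, ΔU = -1260 J.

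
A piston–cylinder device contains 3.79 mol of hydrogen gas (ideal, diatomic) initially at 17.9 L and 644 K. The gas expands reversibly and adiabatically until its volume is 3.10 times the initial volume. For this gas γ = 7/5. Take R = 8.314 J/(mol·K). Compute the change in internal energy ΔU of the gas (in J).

P₁ = nRT₁/V₁ = 3.79×8.314×644/17.9 = 1130 kPa.
Adiabatic: TV^(γ−1) = const ⇒ T₂ = 644×(0.323)^0.400 = 410 K; PV^γ = const ⇒ P₂ = 233 kPa.
For an ideal gas ΔU = nCvΔT with Cv = (5/2)R = 20.8 J/(mol·K).
ΔU = 3.79×20.8×(410−644) = -18500 J.

-18500 J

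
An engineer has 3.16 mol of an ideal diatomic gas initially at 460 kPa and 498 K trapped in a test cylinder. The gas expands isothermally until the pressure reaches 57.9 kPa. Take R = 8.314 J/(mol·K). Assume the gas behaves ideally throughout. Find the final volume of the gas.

V₁ = nRT₁/P₁ = 3.16×8.314×498/460 = 28.4 L.
Isothermal: T stays 498 K; PV = const ⇒ V₂ = 226 L, P₂ = 57.9 kPa.

226 L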